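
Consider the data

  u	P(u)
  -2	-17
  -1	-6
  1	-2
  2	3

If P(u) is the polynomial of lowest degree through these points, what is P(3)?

18

L_0(3) = (4)·(2)·(1)/[(-1)·(-3)·(-4)] = -2/3
L_1(3) = (5)·(2)·(1)/[(1)·(-2)·(-3)] = 5/3
L_2(3) = (5)·(4)·(1)/[(3)·(2)·(-1)] = -10/3
L_3(3) = (5)·(4)·(2)/[(4)·(3)·(1)] = 10/3
Sum: (-17)·(-2/3) + (-6)·(5/3) + (-2)·(-10/3) + 3·(10/3) = 18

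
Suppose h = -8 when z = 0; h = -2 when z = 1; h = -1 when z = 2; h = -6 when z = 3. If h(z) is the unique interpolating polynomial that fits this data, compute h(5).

-38

L_0(5) = (4)·(3)·(2)/[(-1)·(-2)·(-3)] = -4
L_1(5) = (5)·(3)·(2)/[(1)·(-1)·(-2)] = 15
L_2(5) = (5)·(4)·(2)/[(2)·(1)·(-1)] = -20
L_3(5) = (5)·(4)·(3)/[(3)·(2)·(1)] = 10
Sum: (-8)·(-4) + (-2)·(15) + (-1)·(-20) + (-6)·(10) = -38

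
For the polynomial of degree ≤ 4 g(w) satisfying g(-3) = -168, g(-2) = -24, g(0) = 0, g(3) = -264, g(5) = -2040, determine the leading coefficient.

L_0(w) = (w + 2)w(w - 3)(w - 5) / [144] = (1/144)w^4 - (1/24)w^3 - (1/144)w^2 + (5/24)w
L_1(w) = (w + 3)w(w - 3)(w - 5) / [-70] = -(1/70)w^4 + (1/14)w^3 + (9/70)w^2 - (9/14)w
L_2(w) = (w + 3)(w + 2)(w - 3)(w - 5) / [90] = (1/90)w^4 - (1/30)w^3 - (19/90)w^2 + (3/10)w + 1
L_3(w) = (w + 3)(w + 2)w(w - 5) / [-180] = -(1/180)w^4 + (19/180)w^2 + (1/6)w
L_4(w) = (w + 3)(w + 2)w(w - 3) / [560] = (1/560)w^4 + (1/280)w^3 - (9/560)w^2 - (9/280)w
g(w) = (-168)·L_0 + (-24)·L_1 + 0·L_2 + (-264)·L_3 + (-2040)·L_4
Only the coefficient of w^4 is needed; take it from each L_i and combine:
(-168)·(1/144) + (-24)·(-1/70) + 0·(1/90) + (-264)·(-1/180) + (-2040)·(1/560) = -3

-3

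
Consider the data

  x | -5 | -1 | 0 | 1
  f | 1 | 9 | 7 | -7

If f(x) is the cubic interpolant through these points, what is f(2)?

-191/5

L_0(2) = (3)·(2)·(1)/[(-4)·(-5)·(-6)] = -1/20
L_1(2) = (7)·(2)·(1)/[(4)·(-1)·(-2)] = 7/4
L_2(2) = (7)·(3)·(1)/[(5)·(1)·(-1)] = -21/5
L_3(2) = (7)·(3)·(2)/[(6)·(2)·(1)] = 7/2
Sum: 1·(-1/20) + 9·(7/4) + 7·(-21/5) + (-7)·(7/2) = -191/5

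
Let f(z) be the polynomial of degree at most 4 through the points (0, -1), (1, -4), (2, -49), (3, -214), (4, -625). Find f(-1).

Evaluate each Lagrange basis at z = -1:
L_0(-1) = (-2)·(-3)·(-4)·(-5)/[(-1)·(-2)·(-3)·(-4)] = 5
L_1(-1) = (-1)·(-3)·(-4)·(-5)/[(1)·(-1)·(-2)·(-3)] = -10
L_2(-1) = (-1)·(-2)·(-4)·(-5)/[(2)·(1)·(-1)·(-2)] = 10
L_3(-1) = (-1)·(-2)·(-3)·(-5)/[(3)·(2)·(1)·(-1)] = -5
L_4(-1) = (-1)·(-2)·(-3)·(-4)/[(4)·(3)·(2)·(1)] = 1
Sum: (-1)·(5) + (-4)·(-10) + (-49)·(10) + (-214)·(-5) + (-625)·(1) = -10

-10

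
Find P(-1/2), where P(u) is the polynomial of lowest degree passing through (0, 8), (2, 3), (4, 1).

311/32

Using Newton's divided-difference form:
P[0,2] = (3 - 8) / (2 - 0) = -5/2
P[2,4] = (1 - 3) / (4 - 2) = -1
P[0,2,4] = (-1 - (-5/2)) / (4 - 0) = 3/8
P(-1/2) = 8 + (-5/2)·(-1/2) + (3/8)·(-1/2)·(-5/2) = 311/32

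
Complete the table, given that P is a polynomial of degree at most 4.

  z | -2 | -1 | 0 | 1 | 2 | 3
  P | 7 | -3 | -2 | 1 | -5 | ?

The 5 known values determine P uniquely (degree ≤ 4).
Evaluate each Lagrange basis at z = 3:
L_0(3) = (4)·(3)·(2)·(1)/[(-1)·(-2)·(-3)·(-4)] = 1
L_1(3) = (5)·(3)·(2)·(1)/[(1)·(-1)·(-2)·(-3)] = -5
L_2(3) = (5)·(4)·(2)·(1)/[(2)·(1)·(-1)·(-2)] = 10
L_3(3) = (5)·(4)·(3)·(1)/[(3)·(2)·(1)·(-1)] = -10
L_4(3) = (5)·(4)·(3)·(2)/[(4)·(3)·(2)·(1)] = 5
Sum: 7·(1) + (-3)·(-5) + (-2)·(10) + 1·(-10) + (-5)·(5) = -33

-33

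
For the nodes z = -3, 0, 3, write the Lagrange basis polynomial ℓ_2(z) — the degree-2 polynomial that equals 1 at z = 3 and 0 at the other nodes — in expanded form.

ℓ_2(z) = (1/18)z^2 + (1/6)z

ℓ_2(z) = (z + 3)z / [(6)·(3)]
       = (z^2 + 3z) / (18)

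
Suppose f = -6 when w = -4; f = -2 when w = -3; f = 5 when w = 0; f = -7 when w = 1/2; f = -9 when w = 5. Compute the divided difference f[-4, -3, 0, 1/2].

-199/126

f[-4,-3] = (-2 - (-6)) / (-3 - (-4)) = 4
f[-3,0] = (5 - (-2)) / (0 - (-3)) = 7/3
f[0,1/2] = (-7 - 5) / (1/2 - 0) = -24
f[-4,-3,0] = (7/3 - 4) / (0 - (-4)) = -5/12
f[-3,0,1/2] = (-24 - 7/3) / (1/2 - (-3)) = -158/21
f[-4,-3,0,1/2] = (-158/21 - (-5/12)) / (1/2 - (-4)) = -199/126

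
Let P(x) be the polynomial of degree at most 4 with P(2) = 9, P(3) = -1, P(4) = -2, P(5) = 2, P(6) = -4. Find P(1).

Using Newton's divided-difference form:
P[2,3] = (-1 - 9) / (3 - 2) = -10
P[3,4] = (-2 - (-1)) / (4 - 3) = -1
P[4,5] = (2 - (-2)) / (5 - 4) = 4
P[5,6] = (-4 - 2) / (6 - 5) = -6
P[2,3,4] = (-1 - (-10)) / (4 - 2) = 9/2
P[3,4,5] = (4 - (-1)) / (5 - 3) = 5/2
P[4,5,6] = (-6 - 4) / (6 - 4) = -5
P[2,3,4,5] = (5/2 - 9/2) / (5 - 2) = -2/3
P[3,4,5,6] = (-5 - 5/2) / (6 - 3) = -5/2
P[2,3,4,5,6] = (-5/2 - (-2/3)) / (6 - 2) = -11/24
P(1) = 9 + (-10)·(-1) + (9/2)·(-1)·(-2) + (-2/3)·(-1)·(-2)·(-3) + (-11/24)·(-1)·(-2)·(-3)·(-4) = 21

21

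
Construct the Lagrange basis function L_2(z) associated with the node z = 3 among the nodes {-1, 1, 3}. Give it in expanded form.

L_2(z) = (1/8)z^2 - 1/8

L_2(z) = (z + 1)(z - 1) / [(4)·(2)]
       = (z^2 - 1) / (8)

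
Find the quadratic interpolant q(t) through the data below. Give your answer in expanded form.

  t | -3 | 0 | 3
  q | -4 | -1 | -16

Newton's divided differences:
q[-3,0] = (-1 - (-4)) / (0 - (-3)) = 1
q[0,3] = (-16 - (-1)) / (3 - 0) = -5
q[-3,0,3] = (-5 - 1) / (3 - (-3)) = -1
q(t) = -4 + 1·(t + 3) + (-1)·(t + 3)t
Expanding: q(t) = -t^2 - 2t - 1

q(t) = -t^2 - 2t - 1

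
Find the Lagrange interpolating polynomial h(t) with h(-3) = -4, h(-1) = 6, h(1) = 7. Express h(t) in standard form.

h(t) = -(9/8)t^2 + (1/2)t + 61/8

Build the Lagrange basis polynomials:
L_0(t) = (t + 1)(t - 1) / [8] = (1/8)t^2 - 1/8
L_1(t) = (t + 3)(t - 1) / [-4] = -(1/4)t^2 - (1/2)t + 3/4
L_2(t) = (t + 3)(t + 1) / [8] = (1/8)t^2 + (1/2)t + 3/8
h(t) = (-4)·L_0 + 6·L_1 + 7·L_2
  (-4)·L_0(t) = -(1/2)t^2 + 1/2
  6·L_1(t) = -(3/2)t^2 - 3t + 9/2
  7·L_2(t) = (7/8)t^2 + (7/2)t + 21/8
Adding term by term: -(9/8)t^2 + (1/2)t + 61/8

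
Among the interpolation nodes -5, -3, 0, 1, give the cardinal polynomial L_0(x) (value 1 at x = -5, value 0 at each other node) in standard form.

L_0(x) = -(1/60)x^3 - (1/30)x^2 + (1/20)x

L_0(x) = (x + 3)x(x - 1) / [(-2)·(-5)·(-6)]
       = (x^3 + 2x^2 - 3x) / (-60)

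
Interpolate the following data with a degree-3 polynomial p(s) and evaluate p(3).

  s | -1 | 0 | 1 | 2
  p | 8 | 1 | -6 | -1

28

L_0(3) = (3)·(2)·(1)/[(-1)·(-2)·(-3)] = -1
L_1(3) = (4)·(2)·(1)/[(1)·(-1)·(-2)] = 4
L_2(3) = (4)·(3)·(1)/[(2)·(1)·(-1)] = -6
L_3(3) = (4)·(3)·(2)/[(3)·(2)·(1)] = 4
Sum: 8·(-1) + 1·(4) + (-6)·(-6) + (-1)·(4) = 28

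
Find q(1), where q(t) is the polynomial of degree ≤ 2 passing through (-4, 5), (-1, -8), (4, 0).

Evaluate each Lagrange basis at t = 1:
L_0(1) = (2)·(-3)/[(-3)·(-8)] = -1/4
L_1(1) = (5)·(-3)/[(3)·(-5)] = 1
L_2(1) = (5)·(2)/[(8)·(5)] = 1/4
Sum: 5·(-1/4) + (-8)·(1) + 0 = -37/4

-37/4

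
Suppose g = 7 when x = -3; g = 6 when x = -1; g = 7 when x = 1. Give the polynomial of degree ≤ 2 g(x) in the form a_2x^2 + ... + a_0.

Build the Lagrange basis polynomials:
L_0(x) = (x + 1)(x - 1) / [8] = (1/8)x^2 - 1/8
L_1(x) = (x + 3)(x - 1) / [-4] = -(1/4)x^2 - (1/2)x + 3/4
L_2(x) = (x + 3)(x + 1) / [8] = (1/8)x^2 + (1/2)x + 3/8
g(x) = 7·L_0 + 6·L_1 + 7·L_2
  7·L_0(x) = (7/8)x^2 - 7/8
  6·L_1(x) = -(3/2)x^2 - 3x + 9/2
  7·L_2(x) = (7/8)x^2 + (7/2)x + 21/8
Adding term by term: (1/4)x^2 + (1/2)x + 25/4

g(x) = (1/4)x^2 + (1/2)x + 25/4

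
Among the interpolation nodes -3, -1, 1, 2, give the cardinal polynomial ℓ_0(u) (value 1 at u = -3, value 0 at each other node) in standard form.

ℓ_0(u) = (u + 1)(u - 1)(u - 2) / [(-2)·(-4)·(-5)]
       = (u^3 - 2u^2 - u + 2) / (-40)

ℓ_0(u) = -(1/40)u^3 + (1/20)u^2 + (1/40)u - 1/20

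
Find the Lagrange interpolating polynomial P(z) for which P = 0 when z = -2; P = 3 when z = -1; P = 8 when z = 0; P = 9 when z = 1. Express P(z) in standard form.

L_0(z) = (z + 1)z(z - 1) / [-6] = -(1/6)z^3 + (1/6)z
L_1(z) = (z + 2)z(z - 1) / [2] = (1/2)z^3 + (1/2)z^2 - z
L_2(z) = (z + 2)(z + 1)(z - 1) / [-2] = -(1/2)z^3 - z^2 + (1/2)z + 1
L_3(z) = (z + 2)(z + 1)z / [6] = (1/6)z^3 + (1/2)z^2 + (1/3)z
P(z) = 0·L_0 + 3·L_1 + 8·L_2 + 9·L_3
  0·L_0(z) = 0
  3·L_1(z) = (3/2)z^3 + (3/2)z^2 - 3z
  8·L_2(z) = -4z^3 - 8z^2 + 4z + 8
  9·L_3(z) = (3/2)z^3 + (9/2)z^2 + 3z
Adding term by term: -z^3 - 2z^2 + 4z + 8

P(z) = -z^3 - 2z^2 + 4z + 8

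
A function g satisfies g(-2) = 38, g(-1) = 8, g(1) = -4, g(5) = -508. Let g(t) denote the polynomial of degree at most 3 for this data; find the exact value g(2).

L_0(2) = (3)·(1)·(-3)/[(-1)·(-3)·(-7)] = 3/7
L_1(2) = (4)·(1)·(-3)/[(1)·(-2)·(-6)] = -1
L_2(2) = (4)·(3)·(-3)/[(3)·(2)·(-4)] = 3/2
L_3(2) = (4)·(3)·(1)/[(7)·(6)·(4)] = 1/14
Sum: 38·(3/7) + 8·(-1) + (-4)·(3/2) + (-508)·(1/14) = -34

-34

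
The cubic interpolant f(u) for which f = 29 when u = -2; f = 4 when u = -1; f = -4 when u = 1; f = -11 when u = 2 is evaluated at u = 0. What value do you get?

Using Newton's divided-difference form:
f[-2,-1] = (4 - 29) / (-1 - (-2)) = -25
f[-1,1] = (-4 - 4) / (1 - (-1)) = -4
f[1,2] = (-11 - (-4)) / (2 - 1) = -7
f[-2,-1,1] = (-4 - (-25)) / (1 - (-2)) = 7
f[-1,1,2] = (-7 - (-4)) / (2 - (-1)) = -1
f[-2,-1,1,2] = (-1 - 7) / (2 - (-2)) = -2
f(0) = 29 + (-25)·(2) + 7·(2)·(1) + (-2)·(2)·(1)·(-1) = -3

-3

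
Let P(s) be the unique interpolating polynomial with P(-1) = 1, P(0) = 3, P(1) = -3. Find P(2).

-17

Evaluate each Lagrange basis at s = 2:
L_0(2) = (2)·(1)/[(-1)·(-2)] = 1
L_1(2) = (3)·(1)/[(1)·(-1)] = -3
L_2(2) = (3)·(2)/[(2)·(1)] = 3
Sum: 1·(1) + 3·(-3) + (-3)·(3) = -17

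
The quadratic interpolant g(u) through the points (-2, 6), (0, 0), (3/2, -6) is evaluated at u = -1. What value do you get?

23/7

Evaluate each Lagrange basis at u = -1:
L_0(-1) = (-1)·(-5/2)/[(-2)·(-7/2)] = 5/14
L_1(-1) = (1)·(-5/2)/[(2)·(-3/2)] = 5/6
L_2(-1) = (1)·(-1)/[(7/2)·(3/2)] = -4/21
Sum: 6·(5/14) + 0 + (-6)·(-4/21) = 23/7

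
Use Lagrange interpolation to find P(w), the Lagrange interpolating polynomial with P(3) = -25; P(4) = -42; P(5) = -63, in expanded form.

P(w) = -2w^2 - 3w + 2

Build the Lagrange basis polynomials:
L_0(w) = (w - 4)(w - 5) / [2] = (1/2)w^2 - (9/2)w + 10
L_1(w) = (w - 3)(w - 5) / [-1] = -w^2 + 8w - 15
L_2(w) = (w - 3)(w - 4) / [2] = (1/2)w^2 - (7/2)w + 6
P(w) = (-25)·L_0 + (-42)·L_1 + (-63)·L_2
  (-25)·L_0(w) = -(25/2)w^2 + (225/2)w - 250
  (-42)·L_1(w) = 42w^2 - 336w + 630
  (-63)·L_2(w) = -(63/2)w^2 + (441/2)w - 378
Adding term by term: -2w^2 - 3w + 2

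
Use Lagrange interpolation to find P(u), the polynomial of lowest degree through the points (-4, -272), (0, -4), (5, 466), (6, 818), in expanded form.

Build the Lagrange basis polynomials:
L_0(u) = u(u - 5)(u - 6) / [-360] = -(1/360)u^3 + (11/360)u^2 - (1/12)u
L_1(u) = (u + 4)(u - 5)(u - 6) / [120] = (1/120)u^3 - (7/120)u^2 - (7/60)u + 1
L_2(u) = (u + 4)u(u - 6) / [-45] = -(1/45)u^3 + (2/45)u^2 + (8/15)u
L_3(u) = (u + 4)u(u - 5) / [60] = (1/60)u^3 - (1/60)u^2 - (1/3)u
P(u) = (-272)·L_0 + (-4)·L_1 + 466·L_2 + 818·L_3
  (-272)·L_0(u) = (34/45)u^3 - (374/45)u^2 + (68/3)u
  (-4)·L_1(u) = -(1/30)u^3 + (7/30)u^2 + (7/15)u - 4
  466·L_2(u) = -(466/45)u^3 + (932/45)u^2 + (3728/15)u
  818·L_3(u) = (409/30)u^3 - (409/30)u^2 - (818/3)u
Adding term by term: 4u^3 - u^2 - u - 4

P(u) = 4u^3 - u^2 - u - 4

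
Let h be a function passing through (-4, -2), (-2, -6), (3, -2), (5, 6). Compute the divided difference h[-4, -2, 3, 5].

2/315

h[-4,-2] = (-6 - (-2)) / (-2 - (-4)) = -2
h[-2,3] = (-2 - (-6)) / (3 - (-2)) = 4/5
h[3,5] = (6 - (-2)) / (5 - 3) = 4
h[-4,-2,3] = (4/5 - (-2)) / (3 - (-4)) = 2/5
h[-2,3,5] = (4 - 4/5) / (5 - (-2)) = 16/35
h[-4,-2,3,5] = (16/35 - 2/5) / (5 - (-4)) = 2/315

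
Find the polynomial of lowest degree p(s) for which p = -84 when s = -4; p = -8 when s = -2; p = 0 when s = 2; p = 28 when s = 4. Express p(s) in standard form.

L_0(s) = (s + 2)(s - 2)(s - 4) / [-96] = -(1/96)s^3 + (1/24)s^2 + (1/24)s - 1/6
L_1(s) = (s + 4)(s - 2)(s - 4) / [48] = (1/48)s^3 - (1/24)s^2 - (1/3)s + 2/3
L_2(s) = (s + 4)(s + 2)(s - 4) / [-48] = -(1/48)s^3 - (1/24)s^2 + (1/3)s + 2/3
L_3(s) = (s + 4)(s + 2)(s - 2) / [96] = (1/96)s^3 + (1/24)s^2 - (1/24)s - 1/6
p(s) = (-84)·L_0 + (-8)·L_1 + 0·L_2 + 28·L_3
  (-84)·L_0(s) = (7/8)s^3 - (7/2)s^2 - (7/2)s + 14
  (-8)·L_1(s) = -(1/6)s^3 + (1/3)s^2 + (8/3)s - 16/3
  0·L_2(s) = 0
  28·L_3(s) = (7/24)s^3 + (7/6)s^2 - (7/6)s - 14/3
Adding term by term: s^3 - 2s^2 - 2s + 4

p(s) = s^3 - 2s^2 - 2s + 4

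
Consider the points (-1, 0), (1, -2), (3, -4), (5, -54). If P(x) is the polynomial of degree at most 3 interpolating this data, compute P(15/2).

Evaluate each Lagrange basis at x = 15/2:
L_0(15/2) = (13/2)·(9/2)·(5/2)/[(-2)·(-4)·(-6)] = -195/128
L_1(15/2) = (17/2)·(9/2)·(5/2)/[(2)·(-2)·(-4)] = 765/128
L_2(15/2) = (17/2)·(13/2)·(5/2)/[(4)·(2)·(-2)] = -1105/128
L_3(15/2) = (17/2)·(13/2)·(9/2)/[(6)·(4)·(2)] = 663/128
Sum: 0 + (-2)·(765/128) + (-4)·(-1105/128) + (-54)·(663/128) = -2057/8

-2057/8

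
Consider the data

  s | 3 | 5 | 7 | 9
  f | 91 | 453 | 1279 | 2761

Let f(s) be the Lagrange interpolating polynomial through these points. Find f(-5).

L_0(-5) = (-10)·(-12)·(-14)/[(-2)·(-4)·(-6)] = 35
L_1(-5) = (-8)·(-12)·(-14)/[(2)·(-2)·(-4)] = -84
L_2(-5) = (-8)·(-10)·(-14)/[(4)·(2)·(-2)] = 70
L_3(-5) = (-8)·(-10)·(-12)/[(6)·(4)·(2)] = -20
Sum: 91·(35) + 453·(-84) + 1279·(70) + 2761·(-20) = -557

-557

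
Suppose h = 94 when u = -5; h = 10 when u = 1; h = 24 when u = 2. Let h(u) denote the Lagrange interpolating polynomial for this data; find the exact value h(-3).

34

L_0(-3) = (-4)·(-5)/[(-6)·(-7)] = 10/21
L_1(-3) = (2)·(-5)/[(6)·(-1)] = 5/3
L_2(-3) = (2)·(-4)/[(7)·(1)] = -8/7
Sum: 94·(10/21) + 10·(5/3) + 24·(-8/7) = 34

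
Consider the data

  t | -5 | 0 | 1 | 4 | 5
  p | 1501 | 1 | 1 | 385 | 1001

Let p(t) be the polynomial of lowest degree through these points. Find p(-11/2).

17311/8

Evaluate each Lagrange basis at t = -11/2:
L_0(-11/2) = (-11/2)·(-13/2)·(-19/2)·(-21/2)/[(-5)·(-6)·(-9)·(-10)] = 19019/14400
L_1(-11/2) = (-1/2)·(-13/2)·(-19/2)·(-21/2)/[(5)·(-1)·(-4)·(-5)] = -5187/1600
L_2(-11/2) = (-1/2)·(-11/2)·(-19/2)·(-21/2)/[(6)·(1)·(-3)·(-4)] = 1463/384
L_3(-11/2) = (-1/2)·(-11/2)·(-13/2)·(-21/2)/[(9)·(4)·(3)·(-1)] = -1001/576
L_4(-11/2) = (-1/2)·(-11/2)·(-13/2)·(-19/2)/[(10)·(5)·(4)·(1)] = 2717/3200
Sum: 1501·(19019/14400) + 1·(-5187/1600) + 1·(1463/384) + 385·(-1001/576) + 1001·(2717/3200) = 17311/8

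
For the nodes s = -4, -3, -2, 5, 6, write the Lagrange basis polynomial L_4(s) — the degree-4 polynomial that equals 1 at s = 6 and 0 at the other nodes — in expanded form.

L_4(s) = (s + 4)(s + 3)(s + 2)(s - 5) / [(10)·(9)·(8)·(1)]
       = (s^4 + 4s^3 - 19s^2 - 106s - 120) / (720)

L_4(s) = (1/720)s^4 + (1/180)s^3 - (19/720)s^2 - (53/360)s - 1/6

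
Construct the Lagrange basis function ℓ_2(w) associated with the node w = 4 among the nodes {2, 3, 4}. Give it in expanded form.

ℓ_2(w) = (1/2)w^2 - (5/2)w + 3

ℓ_2(w) = (w - 2)(w - 3) / [(2)·(1)]
       = (w^2 - 5w + 6) / (2)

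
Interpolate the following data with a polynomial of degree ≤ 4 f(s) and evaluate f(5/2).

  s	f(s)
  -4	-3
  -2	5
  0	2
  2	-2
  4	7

-821/512

Evaluate each Lagrange basis at s = 5/2:
L_0(5/2) = (9/2)·(5/2)·(1/2)·(-3/2)/[(-2)·(-4)·(-6)·(-8)] = -45/2048
L_1(5/2) = (13/2)·(5/2)·(1/2)·(-3/2)/[(2)·(-2)·(-4)·(-6)] = 65/512
L_2(5/2) = (13/2)·(9/2)·(1/2)·(-3/2)/[(4)·(2)·(-2)·(-4)] = -351/1024
L_3(5/2) = (13/2)·(9/2)·(5/2)·(-3/2)/[(6)·(4)·(2)·(-2)] = 585/512
L_4(5/2) = (13/2)·(9/2)·(5/2)·(1/2)/[(8)·(6)·(4)·(2)] = 195/2048
Sum: (-3)·(-45/2048) + 5·(65/512) + 2·(-351/1024) + (-2)·(585/512) + 7·(195/2048) = -821/512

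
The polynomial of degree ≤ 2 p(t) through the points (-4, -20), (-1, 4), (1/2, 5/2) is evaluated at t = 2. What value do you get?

Evaluate each Lagrange basis at t = 2:
L_0(2) = (3)·(3/2)/[(-3)·(-9/2)] = 1/3
L_1(2) = (6)·(3/2)/[(3)·(-3/2)] = -2
L_2(2) = (6)·(3)/[(9/2)·(3/2)] = 8/3
Sum: (-20)·(1/3) + 4·(-2) + 5/2·(8/3) = -8

-8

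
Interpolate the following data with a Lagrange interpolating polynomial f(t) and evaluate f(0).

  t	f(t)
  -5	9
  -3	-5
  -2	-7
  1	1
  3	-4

-39/16

L_0(0) = (3)·(2)·(-1)·(-3)/[(-2)·(-3)·(-6)·(-8)] = 1/16
L_1(0) = (5)·(2)·(-1)·(-3)/[(2)·(-1)·(-4)·(-6)] = -5/8
L_2(0) = (5)·(3)·(-1)·(-3)/[(3)·(1)·(-3)·(-5)] = 1
L_3(0) = (5)·(3)·(2)·(-3)/[(6)·(4)·(3)·(-2)] = 5/8
L_4(0) = (5)·(3)·(2)·(-1)/[(8)·(6)·(5)·(2)] = -1/16
Sum: 9·(1/16) + (-5)·(-5/8) + (-7)·(1) + 1·(5/8) + (-4)·(-1/16) = -39/16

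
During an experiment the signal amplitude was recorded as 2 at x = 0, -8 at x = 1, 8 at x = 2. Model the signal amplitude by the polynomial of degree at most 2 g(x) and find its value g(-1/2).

Evaluate each Lagrange basis at x = -1/2:
L_0(-1/2) = (-3/2)·(-5/2)/[(-1)·(-2)] = 15/8
L_1(-1/2) = (-1/2)·(-5/2)/[(1)·(-1)] = -5/4
L_2(-1/2) = (-1/2)·(-3/2)/[(2)·(1)] = 3/8
Sum: 2·(15/8) + (-8)·(-5/4) + 8·(3/8) = 67/4

67/4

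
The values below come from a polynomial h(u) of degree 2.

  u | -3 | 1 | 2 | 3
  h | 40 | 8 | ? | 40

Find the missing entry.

The 3 known values determine h uniquely (degree ≤ 2).
Evaluate each Lagrange basis at u = 2:
L_0(2) = (1)·(-1)/[(-4)·(-6)] = -1/24
L_1(2) = (5)·(-1)/[(4)·(-2)] = 5/8
L_2(2) = (5)·(1)/[(6)·(2)] = 5/12
Sum: 40·(-1/24) + 8·(5/8) + 40·(5/12) = 20

20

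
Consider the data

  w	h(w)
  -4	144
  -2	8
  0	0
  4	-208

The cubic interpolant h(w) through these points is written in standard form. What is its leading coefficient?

-3

The leading coefficient equals the top divided difference h[-4,-2,0,4].
h[-4,-2] = (8 - 144) / (-2 - (-4)) = -68
h[-2,0] = (0 - 8) / (0 - (-2)) = -4
h[0,4] = (-208 - 0) / (4 - 0) = -52
h[-4,-2,0] = (-4 - (-68)) / (0 - (-4)) = 16
h[-2,0,4] = (-52 - (-4)) / (4 - (-2)) = -8
h[-4,-2,0,4] = (-8 - 16) / (4 - (-4)) = -3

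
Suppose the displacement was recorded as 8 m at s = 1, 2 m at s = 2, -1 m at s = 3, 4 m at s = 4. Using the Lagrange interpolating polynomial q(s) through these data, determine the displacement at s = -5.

Evaluate each Lagrange basis at s = -5:
L_0(-5) = (-7)·(-8)·(-9)/[(-1)·(-2)·(-3)] = 84
L_1(-5) = (-6)·(-8)·(-9)/[(1)·(-1)·(-2)] = -216
L_2(-5) = (-6)·(-7)·(-9)/[(2)·(1)·(-1)] = 189
L_3(-5) = (-6)·(-7)·(-8)/[(3)·(2)·(1)] = -56
Sum: 8·(84) + 2·(-216) + (-1)·(189) + 4·(-56) = -173

-173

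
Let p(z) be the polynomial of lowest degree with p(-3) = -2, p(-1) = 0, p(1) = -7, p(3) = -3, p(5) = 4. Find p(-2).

79/32

Using Newton's divided-difference form:
p[-3,-1] = (0 - (-2)) / (-1 - (-3)) = 1
p[-1,1] = (-7 - 0) / (1 - (-1)) = -7/2
p[1,3] = (-3 - (-7)) / (3 - 1) = 2
p[3,5] = (4 - (-3)) / (5 - 3) = 7/2
p[-3,-1,1] = (-7/2 - 1) / (1 - (-3)) = -9/8
p[-1,1,3] = (2 - (-7/2)) / (3 - (-1)) = 11/8
p[1,3,5] = (7/2 - 2) / (5 - 1) = 3/8
p[-3,-1,1,3] = (11/8 - (-9/8)) / (3 - (-3)) = 5/12
p[-1,1,3,5] = (3/8 - 11/8) / (5 - (-1)) = -1/6
p[-3,-1,1,3,5] = (-1/6 - 5/12) / (5 - (-3)) = -7/96
p(-2) = -2 + 1·(1) + (-9/8)·(1)·(-1) + (5/12)·(1)·(-1)·(-3) + (-7/96)·(1)·(-1)·(-3)·(-5) = 79/32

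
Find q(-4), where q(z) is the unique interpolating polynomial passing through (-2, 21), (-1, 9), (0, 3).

Evaluate each Lagrange basis at z = -4:
L_0(-4) = (-3)·(-4)/[(-1)·(-2)] = 6
L_1(-4) = (-2)·(-4)/[(1)·(-1)] = -8
L_2(-4) = (-2)·(-3)/[(2)·(1)] = 3
Sum: 21·(6) + 9·(-8) + 3·(3) = 63

63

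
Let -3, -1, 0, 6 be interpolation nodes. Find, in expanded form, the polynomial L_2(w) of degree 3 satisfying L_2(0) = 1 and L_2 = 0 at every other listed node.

L_2(w) = (w + 3)(w + 1)(w - 6) / [(3)·(1)·(-6)]
       = (w^3 - 2w^2 - 21w - 18) / (-18)

L_2(w) = -(1/18)w^3 + (1/9)w^2 + (7/6)w + 1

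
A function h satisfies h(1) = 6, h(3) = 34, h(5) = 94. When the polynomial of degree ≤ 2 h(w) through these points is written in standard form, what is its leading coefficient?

The leading coefficient equals the top divided difference h[1,3,5].
h[1,3] = (34 - 6) / (3 - 1) = 14
h[3,5] = (94 - 34) / (5 - 3) = 30
h[1,3,5] = (30 - 14) / (5 - 1) = 4

4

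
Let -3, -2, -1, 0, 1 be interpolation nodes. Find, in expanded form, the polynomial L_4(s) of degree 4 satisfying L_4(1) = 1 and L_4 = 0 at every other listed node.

L_4(s) = (s + 3)(s + 2)(s + 1)s / [(4)·(3)·(2)·(1)]
       = (s^4 + 6s^3 + 11s^2 + 6s) / (24)

L_4(s) = (1/24)s^4 + (1/4)s^3 + (11/24)s^2 + (1/4)s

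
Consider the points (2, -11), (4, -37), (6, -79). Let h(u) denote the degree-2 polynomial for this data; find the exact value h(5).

-56

L_0(5) = (1)·(-1)/[(-2)·(-4)] = -1/8
L_1(5) = (3)·(-1)/[(2)·(-2)] = 3/4
L_2(5) = (3)·(1)/[(4)·(2)] = 3/8
Sum: (-11)·(-1/8) + (-37)·(3/4) + (-79)·(3/8) = -56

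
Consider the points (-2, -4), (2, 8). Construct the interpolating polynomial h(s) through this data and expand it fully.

h(s) = 3s + 2

Build the Lagrange basis polynomials:
L_0(s) = (s - 2) / [-4] = -(1/4)s + 1/2
L_1(s) = (s + 2) / [4] = (1/4)s + 1/2
h(s) = (-4)·L_0 + 8·L_1
  (-4)·L_0(s) = s - 2
  8·L_1(s) = 2s + 4
Adding term by term: 3s + 2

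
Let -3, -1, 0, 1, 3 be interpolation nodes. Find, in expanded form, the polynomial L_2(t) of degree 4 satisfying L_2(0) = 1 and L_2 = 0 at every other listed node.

L_2(t) = (1/9)t^4 - (10/9)t^2 + 1

L_2(t) = (t + 3)(t + 1)(t - 1)(t - 3) / [(3)·(1)·(-1)·(-3)]
       = (t^4 - 10t^2 + 9) / (9)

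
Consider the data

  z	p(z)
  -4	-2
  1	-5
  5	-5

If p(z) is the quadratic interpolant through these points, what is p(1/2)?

Using Newton's divided-difference form:
p[-4,1] = (-5 - (-2)) / (1 - (-4)) = -3/5
p[1,5] = (-5 - (-5)) / (5 - 1) = 0
p[-4,1,5] = (0 - (-3/5)) / (5 - (-4)) = 1/15
p(1/2) = -2 + (-3/5)·(9/2) + (1/15)·(9/2)·(-1/2) = -97/20

-97/20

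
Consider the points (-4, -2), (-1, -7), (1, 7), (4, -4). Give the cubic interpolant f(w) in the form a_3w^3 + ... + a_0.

f(w) = -(29/60)w^3 - (1/5)w^2 + (449/60)w + 1/5

Build the Lagrange basis polynomials:
L_0(w) = (w + 1)(w - 1)(w - 4) / [-120] = -(1/120)w^3 + (1/30)w^2 + (1/120)w - 1/30
L_1(w) = (w + 4)(w - 1)(w - 4) / [30] = (1/30)w^3 - (1/30)w^2 - (8/15)w + 8/15
L_2(w) = (w + 4)(w + 1)(w - 4) / [-30] = -(1/30)w^3 - (1/30)w^2 + (8/15)w + 8/15
L_3(w) = (w + 4)(w + 1)(w - 1) / [120] = (1/120)w^3 + (1/30)w^2 - (1/120)w - 1/30
f(w) = (-2)·L_0 + (-7)·L_1 + 7·L_2 + (-4)·L_3
  (-2)·L_0(w) = (1/60)w^3 - (1/15)w^2 - (1/60)w + 1/15
  (-7)·L_1(w) = -(7/30)w^3 + (7/30)w^2 + (56/15)w - 56/15
  7·L_2(w) = -(7/30)w^3 - (7/30)w^2 + (56/15)w + 56/15
  (-4)·L_3(w) = -(1/30)w^3 - (2/15)w^2 + (1/30)w + 2/15
Adding term by term: -(29/60)w^3 - (1/5)w^2 + (449/60)w + 1/5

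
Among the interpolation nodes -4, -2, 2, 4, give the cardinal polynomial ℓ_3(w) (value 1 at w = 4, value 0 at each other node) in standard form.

ℓ_3(w) = (1/96)w^3 + (1/24)w^2 - (1/24)w - 1/6

ℓ_3(w) = (w + 4)(w + 2)(w - 2) / [(8)·(6)·(2)]
       = (w^3 + 4w^2 - 4w - 16) / (96)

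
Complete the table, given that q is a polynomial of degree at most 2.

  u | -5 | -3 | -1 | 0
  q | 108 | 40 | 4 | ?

The 3 known values determine q uniquely (degree ≤ 2).
Evaluate each Lagrange basis at u = 0:
L_0(0) = (3)·(1)/[(-2)·(-4)] = 3/8
L_1(0) = (5)·(1)/[(2)·(-2)] = -5/4
L_2(0) = (5)·(3)/[(4)·(2)] = 15/8
Sum: 108·(3/8) + 40·(-5/4) + 4·(15/8) = -2

-2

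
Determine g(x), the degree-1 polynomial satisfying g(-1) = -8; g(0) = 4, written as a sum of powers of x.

Build the Lagrange basis polynomials:
L_0(x) = x / [-1] = -x
L_1(x) = (x + 1) / [1] = x + 1
g(x) = (-8)·L_0 + 4·L_1
  (-8)·L_0(x) = 8x
  4·L_1(x) = 4x + 4
Adding term by term: 12x + 4

g(x) = 12x + 4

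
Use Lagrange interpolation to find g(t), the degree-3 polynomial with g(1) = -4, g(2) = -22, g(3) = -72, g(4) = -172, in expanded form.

Build the Lagrange basis polynomials:
L_0(t) = (t - 2)(t - 3)(t - 4) / [-6] = -(1/6)t^3 + (3/2)t^2 - (13/3)t + 4
L_1(t) = (t - 1)(t - 3)(t - 4) / [2] = (1/2)t^3 - 4t^2 + (19/2)t - 6
L_2(t) = (t - 1)(t - 2)(t - 4) / [-2] = -(1/2)t^3 + (7/2)t^2 - 7t + 4
L_3(t) = (t - 1)(t - 2)(t - 3) / [6] = (1/6)t^3 - t^2 + (11/6)t - 1
g(t) = (-4)·L_0 + (-22)·L_1 + (-72)·L_2 + (-172)·L_3
  (-4)·L_0(t) = (2/3)t^3 - 6t^2 + (52/3)t - 16
  (-22)·L_1(t) = -11t^3 + 88t^2 - 209t + 132
  (-72)·L_2(t) = 36t^3 - 252t^2 + 504t - 288
  (-172)·L_3(t) = -(86/3)t^3 + 172t^2 - (946/3)t + 172
Adding term by term: -3t^3 + 2t^2 - 3t

g(t) = -3t^3 + 2t^2 - 3t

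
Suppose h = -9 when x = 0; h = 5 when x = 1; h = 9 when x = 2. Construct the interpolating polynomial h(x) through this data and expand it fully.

h(x) = -5x^2 + 19x - 9

Build the Lagrange basis polynomials:
L_0(x) = (x - 1)(x - 2) / [2] = (1/2)x^2 - (3/2)x + 1
L_1(x) = x(x - 2) / [-1] = -x^2 + 2x
L_2(x) = x(x - 1) / [2] = (1/2)x^2 - (1/2)x
h(x) = (-9)·L_0 + 5·L_1 + 9·L_2
  (-9)·L_0(x) = -(9/2)x^2 + (27/2)x - 9
  5·L_1(x) = -5x^2 + 10x
  9·L_2(x) = (9/2)x^2 - (9/2)x
Adding term by term: -5x^2 + 19x - 9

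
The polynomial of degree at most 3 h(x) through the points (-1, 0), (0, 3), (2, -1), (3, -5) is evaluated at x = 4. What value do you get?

-25/3

L_0(4) = (4)·(2)·(1)/[(-1)·(-3)·(-4)] = -2/3
L_1(4) = (5)·(2)·(1)/[(1)·(-2)·(-3)] = 5/3
L_2(4) = (5)·(4)·(1)/[(3)·(2)·(-1)] = -10/3
L_3(4) = (5)·(4)·(2)/[(4)·(3)·(1)] = 10/3
Sum: 0 + 3·(5/3) + (-1)·(-10/3) + (-5)·(10/3) = -25/3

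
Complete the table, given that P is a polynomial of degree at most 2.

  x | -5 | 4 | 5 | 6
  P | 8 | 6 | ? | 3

The 3 known values determine P uniquely (degree ≤ 2).
Evaluate each Lagrange basis at x = 5:
L_0(5) = (1)·(-1)/[(-9)·(-11)] = -1/99
L_1(5) = (10)·(-1)/[(9)·(-2)] = 5/9
L_2(5) = (10)·(1)/[(11)·(2)] = 5/11
Sum: 8·(-1/99) + 6·(5/9) + 3·(5/11) = 457/99

457/99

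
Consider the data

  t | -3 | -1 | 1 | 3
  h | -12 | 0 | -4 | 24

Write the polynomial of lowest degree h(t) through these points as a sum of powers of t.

Build the Lagrange basis polynomials:
L_0(t) = (t + 1)(t - 1)(t - 3) / [-48] = -(1/48)t^3 + (1/16)t^2 + (1/48)t - 1/16
L_1(t) = (t + 3)(t - 1)(t - 3) / [16] = (1/16)t^3 - (1/16)t^2 - (9/16)t + 9/16
L_2(t) = (t + 3)(t + 1)(t - 3) / [-16] = -(1/16)t^3 - (1/16)t^2 + (9/16)t + 9/16
L_3(t) = (t + 3)(t + 1)(t - 1) / [48] = (1/48)t^3 + (1/16)t^2 - (1/48)t - 1/16
h(t) = (-12)·L_0 + 0·L_1 + (-4)·L_2 + 24·L_3
  (-12)·L_0(t) = (1/4)t^3 - (3/4)t^2 - (1/4)t + 3/4
  0·L_1(t) = 0
  (-4)·L_2(t) = (1/4)t^3 + (1/4)t^2 - (9/4)t - 9/4
  24·L_3(t) = (1/2)t^3 + (3/2)t^2 - (1/2)t - 3/2
Adding term by term: t^3 + t^2 - 3t - 3

h(t) = t^3 + t^2 - 3t - 3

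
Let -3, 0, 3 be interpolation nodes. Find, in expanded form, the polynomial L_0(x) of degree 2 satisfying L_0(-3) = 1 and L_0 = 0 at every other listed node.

L_0(x) = x(x - 3) / [(-3)·(-6)]
       = (x^2 - 3x) / (18)

L_0(x) = (1/18)x^2 - (1/6)x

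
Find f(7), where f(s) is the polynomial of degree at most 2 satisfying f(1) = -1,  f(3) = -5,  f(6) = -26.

L_0(7) = (4)·(1)/[(-2)·(-5)] = 2/5
L_1(7) = (6)·(1)/[(2)·(-3)] = -1
L_2(7) = (6)·(4)/[(5)·(3)] = 8/5
Sum: (-1)·(2/5) + (-5)·(-1) + (-26)·(8/5) = -37

-37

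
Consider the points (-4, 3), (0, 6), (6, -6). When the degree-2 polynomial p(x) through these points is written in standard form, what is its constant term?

6

Build the Lagrange basis polynomials:
L_0(x) = x(x - 6) / [40] = (1/40)x^2 - (3/20)x
L_1(x) = (x + 4)(x - 6) / [-24] = -(1/24)x^2 + (1/12)x + 1
L_2(x) = (x + 4)x / [60] = (1/60)x^2 + (1/15)x
p(x) = 3·L_0 + 6·L_1 + (-6)·L_2
Only the constant term is needed; take it from each L_i and combine:
3·(0) + 6·(1) + (-6)·(0) = 6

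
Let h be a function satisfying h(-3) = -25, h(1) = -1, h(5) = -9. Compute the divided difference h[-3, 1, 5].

h[-3,1] = (-1 - (-25)) / (1 - (-3)) = 6
h[1,5] = (-9 - (-1)) / (5 - 1) = -2
h[-3,1,5] = (-2 - 6) / (5 - (-3)) = -1

-1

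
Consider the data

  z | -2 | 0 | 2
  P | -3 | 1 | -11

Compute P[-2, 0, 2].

P[-2,0] = (1 - (-3)) / (0 - (-2)) = 2
P[0,2] = (-11 - 1) / (2 - 0) = -6
P[-2,0,2] = (-6 - 2) / (2 - (-2)) = -2

-2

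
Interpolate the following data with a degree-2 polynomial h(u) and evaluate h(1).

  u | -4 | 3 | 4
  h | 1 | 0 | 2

-67/28

Evaluate each Lagrange basis at u = 1:
L_0(1) = (-2)·(-3)/[(-7)·(-8)] = 3/28
L_1(1) = (5)·(-3)/[(7)·(-1)] = 15/7
L_2(1) = (5)·(-2)/[(8)·(1)] = -5/4
Sum: 1·(3/28) + 0 + 2·(-5/4) = -67/28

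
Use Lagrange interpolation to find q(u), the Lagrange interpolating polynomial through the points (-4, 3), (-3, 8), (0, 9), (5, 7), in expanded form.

q(u) = (43/360)u^3 - (119/360)u^2 - (26/15)u + 9

L_0(u) = (u + 3)u(u - 5) / [-36] = -(1/36)u^3 + (1/18)u^2 + (5/12)u
L_1(u) = (u + 4)u(u - 5) / [24] = (1/24)u^3 - (1/24)u^2 - (5/6)u
L_2(u) = (u + 4)(u + 3)(u - 5) / [-60] = -(1/60)u^3 - (1/30)u^2 + (23/60)u + 1
L_3(u) = (u + 4)(u + 3)u / [360] = (1/360)u^3 + (7/360)u^2 + (1/30)u
q(u) = 3·L_0 + 8·L_1 + 9·L_2 + 7·L_3
  3·L_0(u) = -(1/12)u^3 + (1/6)u^2 + (5/4)u
  8·L_1(u) = (1/3)u^3 - (1/3)u^2 - (20/3)u
  9·L_2(u) = -(3/20)u^3 - (3/10)u^2 + (69/20)u + 9
  7·L_3(u) = (7/360)u^3 + (49/360)u^2 + (7/30)u
Adding term by term: (43/360)u^3 - (119/360)u^2 - (26/15)u + 9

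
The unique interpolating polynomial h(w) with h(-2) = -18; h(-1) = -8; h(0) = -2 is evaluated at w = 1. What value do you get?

Evaluate each Lagrange basis at w = 1:
L_0(1) = (2)·(1)/[(-1)·(-2)] = 1
L_1(1) = (3)·(1)/[(1)·(-1)] = -3
L_2(1) = (3)·(2)/[(2)·(1)] = 3
Sum: (-18)·(1) + (-8)·(-3) + (-2)·(3) = 0

0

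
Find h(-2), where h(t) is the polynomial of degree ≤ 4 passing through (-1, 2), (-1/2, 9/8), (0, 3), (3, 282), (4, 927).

57

L_0(-2) = (-3/2)·(-2)·(-5)·(-6)/[(-1/2)·(-1)·(-4)·(-5)] = 9
L_1(-2) = (-1)·(-2)·(-5)·(-6)/[(1/2)·(-1/2)·(-7/2)·(-9/2)] = -320/21
L_2(-2) = (-1)·(-3/2)·(-5)·(-6)/[(1)·(1/2)·(-3)·(-4)] = 15/2
L_3(-2) = (-1)·(-3/2)·(-2)·(-6)/[(4)·(7/2)·(3)·(-1)] = -3/7
L_4(-2) = (-1)·(-3/2)·(-2)·(-5)/[(5)·(9/2)·(4)·(1)] = 1/6
Sum: 2·(9) + 9/8·(-320/21) + 3·(15/2) + 282·(-3/7) + 927·(1/6) = 57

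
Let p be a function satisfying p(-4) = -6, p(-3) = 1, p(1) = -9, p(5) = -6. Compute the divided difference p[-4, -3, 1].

p[-4,-3] = (1 - (-6)) / (-3 - (-4)) = 7
p[-3,1] = (-9 - 1) / (1 - (-3)) = -5/2
p[-4,-3,1] = (-5/2 - 7) / (1 - (-4)) = -19/10

-19/10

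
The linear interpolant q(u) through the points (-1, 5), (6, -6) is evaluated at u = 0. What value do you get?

24/7

Evaluate each Lagrange basis at u = 0:
L_0(0) = (-6)/[(-7)] = 6/7
L_1(0) = (1)/[(7)] = 1/7
Sum: 5·(6/7) + (-6)·(1/7) = 24/7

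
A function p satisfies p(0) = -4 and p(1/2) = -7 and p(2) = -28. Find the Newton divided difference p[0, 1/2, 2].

-4

p[0,1/2] = (-7 - (-4)) / (1/2 - 0) = -6
p[1/2,2] = (-28 - (-7)) / (2 - 1/2) = -14
p[0,1/2,2] = (-14 - (-6)) / (2 - 0) = -4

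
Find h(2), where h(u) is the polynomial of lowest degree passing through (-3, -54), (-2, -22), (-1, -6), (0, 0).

L_0(2) = (4)·(3)·(2)/[(-1)·(-2)·(-3)] = -4
L_1(2) = (5)·(3)·(2)/[(1)·(-1)·(-2)] = 15
L_2(2) = (5)·(4)·(2)/[(2)·(1)·(-1)] = -20
L_3(2) = (5)·(4)·(3)/[(3)·(2)·(1)] = 10
Sum: (-54)·(-4) + (-22)·(15) + (-6)·(-20) + 0 = 6

6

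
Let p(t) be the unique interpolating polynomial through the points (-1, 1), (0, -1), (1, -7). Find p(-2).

-1

Using Newton's divided-difference form:
p[-1,0] = (-1 - 1) / (0 - (-1)) = -2
p[0,1] = (-7 - (-1)) / (1 - 0) = -6
p[-1,0,1] = (-6 - (-2)) / (1 - (-1)) = -2
p(-2) = 1 + (-2)·(-1) + (-2)·(-1)·(-2) = -1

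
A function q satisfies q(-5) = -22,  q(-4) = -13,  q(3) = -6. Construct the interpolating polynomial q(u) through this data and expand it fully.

Build the Lagrange basis polynomials:
L_0(u) = (u + 4)(u - 3) / [8] = (1/8)u^2 + (1/8)u - 3/2
L_1(u) = (u + 5)(u - 3) / [-7] = -(1/7)u^2 - (2/7)u + 15/7
L_2(u) = (u + 5)(u + 4) / [56] = (1/56)u^2 + (9/56)u + 5/14
q(u) = (-22)·L_0 + (-13)·L_1 + (-6)·L_2
  (-22)·L_0(u) = -(11/4)u^2 - (11/4)u + 33
  (-13)·L_1(u) = (13/7)u^2 + (26/7)u - 195/7
  (-6)·L_2(u) = -(3/28)u^2 - (27/28)u - 15/7
Adding term by term: -u^2 + 3

q(u) = -u^2 + 3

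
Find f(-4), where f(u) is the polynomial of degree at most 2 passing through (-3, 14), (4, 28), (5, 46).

28

Evaluate each Lagrange basis at u = -4:
L_0(-4) = (-8)·(-9)/[(-7)·(-8)] = 9/7
L_1(-4) = (-1)·(-9)/[(7)·(-1)] = -9/7
L_2(-4) = (-1)·(-8)/[(8)·(1)] = 1
Sum: 14·(9/7) + 28·(-9/7) + 46·(1) = 28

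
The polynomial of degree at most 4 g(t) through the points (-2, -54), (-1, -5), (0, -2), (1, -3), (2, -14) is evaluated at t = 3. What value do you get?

-89

L_0(3) = (4)·(3)·(2)·(1)/[(-1)·(-2)·(-3)·(-4)] = 1
L_1(3) = (5)·(3)·(2)·(1)/[(1)·(-1)·(-2)·(-3)] = -5
L_2(3) = (5)·(4)·(2)·(1)/[(2)·(1)·(-1)·(-2)] = 10
L_3(3) = (5)·(4)·(3)·(1)/[(3)·(2)·(1)·(-1)] = -10
L_4(3) = (5)·(4)·(3)·(2)/[(4)·(3)·(2)·(1)] = 5
Sum: (-54)·(1) + (-5)·(-5) + (-2)·(10) + (-3)·(-10) + (-14)·(5) = -89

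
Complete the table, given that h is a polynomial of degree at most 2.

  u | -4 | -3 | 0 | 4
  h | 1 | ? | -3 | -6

The 3 known values determine h uniquely (degree ≤ 2).
L_0(-3) = (-3)·(-7)/[(-4)·(-8)] = 21/32
L_1(-3) = (1)·(-7)/[(4)·(-4)] = 7/16
L_2(-3) = (1)·(-3)/[(8)·(4)] = -3/32
Sum: 1·(21/32) + (-3)·(7/16) + (-6)·(-3/32) = -3/32

-3/32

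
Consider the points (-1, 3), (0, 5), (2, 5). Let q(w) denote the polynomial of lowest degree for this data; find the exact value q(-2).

Using Newton's divided-difference form:
q[-1,0] = (5 - 3) / (0 - (-1)) = 2
q[0,2] = (5 - 5) / (2 - 0) = 0
q[-1,0,2] = (0 - 2) / (2 - (-1)) = -2/3
q(-2) = 3 + 2·(-1) + (-2/3)·(-1)·(-2) = -1/3

-1/3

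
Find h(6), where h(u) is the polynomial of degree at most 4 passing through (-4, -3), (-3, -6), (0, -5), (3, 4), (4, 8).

Evaluate each Lagrange basis at u = 6:
L_0(6) = (9)·(6)·(3)·(2)/[(-1)·(-4)·(-7)·(-8)] = 81/56
L_1(6) = (10)·(6)·(3)·(2)/[(1)·(-3)·(-6)·(-7)] = -20/7
L_2(6) = (10)·(9)·(3)·(2)/[(4)·(3)·(-3)·(-4)] = 15/4
L_3(6) = (10)·(9)·(6)·(2)/[(7)·(6)·(3)·(-1)] = -60/7
L_4(6) = (10)·(9)·(6)·(3)/[(8)·(7)·(4)·(1)] = 405/56
Sum: (-3)·(81/56) + (-6)·(-20/7) + (-5)·(15/4) + 4·(-60/7) + 8·(405/56) = 141/8

141/8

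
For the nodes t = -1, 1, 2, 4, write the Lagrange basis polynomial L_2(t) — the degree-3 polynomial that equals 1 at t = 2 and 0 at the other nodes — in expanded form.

L_2(t) = (t + 1)(t - 1)(t - 4) / [(3)·(1)·(-2)]
       = (t^3 - 4t^2 - t + 4) / (-6)

L_2(t) = -(1/6)t^3 + (2/3)t^2 + (1/6)t - 2/3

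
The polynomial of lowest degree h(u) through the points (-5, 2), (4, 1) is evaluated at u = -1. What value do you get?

L_0(-1) = (-5)/[(-9)] = 5/9
L_1(-1) = (4)/[(9)] = 4/9
Sum: 2·(5/9) + 1·(4/9) = 14/9

14/9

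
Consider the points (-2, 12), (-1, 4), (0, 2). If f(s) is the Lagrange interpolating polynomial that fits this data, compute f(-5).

L_0(-5) = (-4)·(-5)/[(-1)·(-2)] = 10
L_1(-5) = (-3)·(-5)/[(1)·(-1)] = -15
L_2(-5) = (-3)·(-4)/[(2)·(1)] = 6
Sum: 12·(10) + 4·(-15) + 2·(6) = 72

72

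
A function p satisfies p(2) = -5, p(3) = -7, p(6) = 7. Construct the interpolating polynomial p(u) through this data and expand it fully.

p(u) = (5/3)u^2 - (31/3)u + 9

L_0(u) = (u - 3)(u - 6) / [4] = (1/4)u^2 - (9/4)u + 9/2
L_1(u) = (u - 2)(u - 6) / [-3] = -(1/3)u^2 + (8/3)u - 4
L_2(u) = (u - 2)(u - 3) / [12] = (1/12)u^2 - (5/12)u + 1/2
p(u) = (-5)·L_0 + (-7)·L_1 + 7·L_2
  (-5)·L_0(u) = -(5/4)u^2 + (45/4)u - 45/2
  (-7)·L_1(u) = (7/3)u^2 - (56/3)u + 28
  7·L_2(u) = (7/12)u^2 - (35/12)u + 7/2
Adding term by term: (5/3)u^2 - (31/3)u + 9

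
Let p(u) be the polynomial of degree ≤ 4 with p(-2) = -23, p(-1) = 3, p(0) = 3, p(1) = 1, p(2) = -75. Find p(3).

-393

Evaluate each Lagrange basis at u = 3:
L_0(3) = (4)·(3)·(2)·(1)/[(-1)·(-2)·(-3)·(-4)] = 1
L_1(3) = (5)·(3)·(2)·(1)/[(1)·(-1)·(-2)·(-3)] = -5
L_2(3) = (5)·(4)·(2)·(1)/[(2)·(1)·(-1)·(-2)] = 10
L_3(3) = (5)·(4)·(3)·(1)/[(3)·(2)·(1)·(-1)] = -10
L_4(3) = (5)·(4)·(3)·(2)/[(4)·(3)·(2)·(1)] = 5
Sum: (-23)·(1) + 3·(-5) + 3·(10) + 1·(-10) + (-75)·(5) = -393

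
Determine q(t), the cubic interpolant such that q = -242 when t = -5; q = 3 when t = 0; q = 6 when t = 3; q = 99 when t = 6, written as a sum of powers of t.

Build the Lagrange basis polynomials:
L_0(t) = t(t - 3)(t - 6) / [-440] = -(1/440)t^3 + (9/440)t^2 - (9/220)t
L_1(t) = (t + 5)(t - 3)(t - 6) / [90] = (1/90)t^3 - (2/45)t^2 - (3/10)t + 1
L_2(t) = (t + 5)t(t - 6) / [-72] = -(1/72)t^3 + (1/72)t^2 + (5/12)t
L_3(t) = (t + 5)t(t - 3) / [198] = (1/198)t^3 + (1/99)t^2 - (5/66)t
q(t) = (-242)·L_0 + 3·L_1 + 6·L_2 + 99·L_3
  (-242)·L_0(t) = (11/20)t^3 - (99/20)t^2 + (99/10)t
  3·L_1(t) = (1/30)t^3 - (2/15)t^2 - (9/10)t + 3
  6·L_2(t) = -(1/12)t^3 + (1/12)t^2 + (5/2)t
  99·L_3(t) = (1/2)t^3 + t^2 - (15/2)t
Adding term by term: t^3 - 4t^2 + 4t + 3

q(t) = t^3 - 4t^2 + 4t + 3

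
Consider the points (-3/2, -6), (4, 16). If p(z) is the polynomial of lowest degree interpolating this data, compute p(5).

L_0(5) = (1)/[(-11/2)] = -2/11
L_1(5) = (13/2)/[(11/2)] = 13/11
Sum: (-6)·(-2/11) + 16·(13/11) = 20

20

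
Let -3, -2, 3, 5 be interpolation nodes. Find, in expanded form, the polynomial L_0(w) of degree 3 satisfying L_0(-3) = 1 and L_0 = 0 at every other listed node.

L_0(w) = (w + 2)(w - 3)(w - 5) / [(-1)·(-6)·(-8)]
       = (w^3 - 6w^2 - w + 30) / (-48)

L_0(w) = -(1/48)w^3 + (1/8)w^2 + (1/48)w - 5/8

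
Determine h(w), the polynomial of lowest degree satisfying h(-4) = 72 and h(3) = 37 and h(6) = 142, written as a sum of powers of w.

h(w) = 4w^2 - w + 4

L_0(w) = (w - 3)(w - 6) / [70] = (1/70)w^2 - (9/70)w + 9/35
L_1(w) = (w + 4)(w - 6) / [-21] = -(1/21)w^2 + (2/21)w + 8/7
L_2(w) = (w + 4)(w - 3) / [30] = (1/30)w^2 + (1/30)w - 2/5
h(w) = 72·L_0 + 37·L_1 + 142·L_2
  72·L_0(w) = (36/35)w^2 - (324/35)w + 648/35
  37·L_1(w) = -(37/21)w^2 + (74/21)w + 296/7
  142·L_2(w) = (71/15)w^2 + (71/15)w - 284/5
Adding term by term: 4w^2 - w + 4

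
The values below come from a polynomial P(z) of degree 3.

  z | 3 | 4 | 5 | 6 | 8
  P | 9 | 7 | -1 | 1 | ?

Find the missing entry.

The 4 known values determine P uniquely (degree ≤ 3).
Evaluate each Lagrange basis at z = 8:
L_0(8) = (4)·(3)·(2)/[(-1)·(-2)·(-3)] = -4
L_1(8) = (5)·(3)·(2)/[(1)·(-1)·(-2)] = 15
L_2(8) = (5)·(4)·(2)/[(2)·(1)·(-1)] = -20
L_3(8) = (5)·(4)·(3)/[(3)·(2)·(1)] = 10
Sum: 9·(-4) + 7·(15) + (-1)·(-20) + 1·(10) = 99

99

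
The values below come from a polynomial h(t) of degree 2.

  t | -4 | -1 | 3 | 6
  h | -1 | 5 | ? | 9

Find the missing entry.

9

The 3 known values determine h uniquely (degree ≤ 2).
L_0(3) = (4)·(-3)/[(-3)·(-10)] = -2/5
L_1(3) = (7)·(-3)/[(3)·(-7)] = 1
L_2(3) = (7)·(4)/[(10)·(7)] = 2/5
Sum: (-1)·(-2/5) + 5·(1) + 9·(2/5) = 9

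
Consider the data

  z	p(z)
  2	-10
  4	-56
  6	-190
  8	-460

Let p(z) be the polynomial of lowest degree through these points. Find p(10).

Evaluate each Lagrange basis at z = 10:
L_0(10) = (6)·(4)·(2)/[(-2)·(-4)·(-6)] = -1
L_1(10) = (8)·(4)·(2)/[(2)·(-2)·(-4)] = 4
L_2(10) = (8)·(6)·(2)/[(4)·(2)·(-2)] = -6
L_3(10) = (8)·(6)·(4)/[(6)·(4)·(2)] = 4
Sum: (-10)·(-1) + (-56)·(4) + (-190)·(-6) + (-460)·(4) = -914

-914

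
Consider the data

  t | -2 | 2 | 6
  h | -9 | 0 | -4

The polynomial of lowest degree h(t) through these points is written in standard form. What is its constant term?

-23/8

Build the Lagrange basis polynomials:
L_0(t) = (t - 2)(t - 6) / [32] = (1/32)t^2 - (1/4)t + 3/8
L_1(t) = (t + 2)(t - 6) / [-16] = -(1/16)t^2 + (1/4)t + 3/4
L_2(t) = (t + 2)(t - 2) / [32] = (1/32)t^2 - 1/8
h(t) = (-9)·L_0 + 0·L_1 + (-4)·L_2
Only the constant term is needed; take it from each L_i and combine:
(-9)·(3/8) + 0·(3/4) + (-4)·(-1/8) = -23/8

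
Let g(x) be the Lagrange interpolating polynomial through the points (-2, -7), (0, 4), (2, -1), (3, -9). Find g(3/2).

133/80

Evaluate each Lagrange basis at x = 3/2:
L_0(3/2) = (3/2)·(-1/2)·(-3/2)/[(-2)·(-4)·(-5)] = -9/320
L_1(3/2) = (7/2)·(-1/2)·(-3/2)/[(2)·(-2)·(-3)] = 7/32
L_2(3/2) = (7/2)·(3/2)·(-3/2)/[(4)·(2)·(-1)] = 63/64
L_3(3/2) = (7/2)·(3/2)·(-1/2)/[(5)·(3)·(1)] = -7/40
Sum: (-7)·(-9/320) + 4·(7/32) + (-1)·(63/64) + (-9)·(-7/40) = 133/80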